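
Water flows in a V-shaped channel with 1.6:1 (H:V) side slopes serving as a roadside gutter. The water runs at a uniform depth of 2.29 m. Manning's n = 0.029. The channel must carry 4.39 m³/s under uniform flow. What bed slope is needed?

For a triangular section with side slope z = 1.6: A = zy² = 1.6×2.29² = 8.391 m²; P = 2y√(1+z²) = 2×2.29×1.887 = 8.642 m.
Hydraulic radius R = A/P = 8.391/8.642 = 0.971 m.
From Manning's equation, S = [nQ / (1 A R^(2/3))]² = [0.029 × 4.39 / (1 × 8.391 × 0.971^(2/3))]² = 0.000239.

S = 0.000239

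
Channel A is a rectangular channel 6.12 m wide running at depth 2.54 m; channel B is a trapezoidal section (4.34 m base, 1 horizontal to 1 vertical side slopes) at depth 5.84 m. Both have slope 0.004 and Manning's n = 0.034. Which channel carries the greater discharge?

channel B

Channel A: Flow area A = b·y = 6.12 × 2.54 = 15.54 m². Wetted perimeter P = b + 2y = 6.12 + 2×2.54 = 11.2 m. Hydraulic radius R = A/P = 15.54/11.2 = 1.388 m. Q_A = (1/0.034)·15.54·1.388^(2/3)·√0.004 = 35.98 m³/s.
Channel B: With bottom width b = 4.34 m and side slope z = 1: A = (b + zy)y = (4.34 + 1×5.84)×5.84 = 59.45 m²; P = b + 2y√(1+z²) = 4.34 + 2×5.84×1.414 = 20.86 m. Hydraulic radius R = A/P = 59.45/20.86 = 2.85 m. Q_B = (1/0.034)·59.45·2.85^(2/3)·√0.004 = 222.3 m³/s.
Q_A = 35.98 m³/s vs Q_B = 222.3 m³/s, so channel B carries more.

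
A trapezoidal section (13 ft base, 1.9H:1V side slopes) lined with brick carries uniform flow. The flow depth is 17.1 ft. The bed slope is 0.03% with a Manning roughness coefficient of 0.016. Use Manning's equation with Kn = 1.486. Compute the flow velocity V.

V = 6.96 ft/s

With bottom width b = 13 ft and side slope z = 1.9: A = (b + zy)y = (13 + 1.9×17.1)×17.1 = 777.9 ft²; P = b + 2y√(1+z²) = 13 + 2×17.1×2.147 = 86.43 ft.
Hydraulic radius R = A/P = 777.9/86.43 = 9 ft.
From Manning's equation, V = (1.486/n) R^(2/3) S^(1/2) = (1.486/0.016) × 9^(2/3) × 0.0003^(1/2) = 6.96 ft/s.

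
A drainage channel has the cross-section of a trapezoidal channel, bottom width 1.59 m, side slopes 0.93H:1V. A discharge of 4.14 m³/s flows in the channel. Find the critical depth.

At critical depth, Q² T / (g A³) = 1, i.e. A³/T = Q²/g = 4.14²/9.81 = 1.747.
At y = 0.843 m: A³/T = 2.538 — over.
At y = 0.546 m: A³/T = 0.5767 — short.
At y = 0.757 m: A³/T = 1.747 — matches.

y_c = 0.757 m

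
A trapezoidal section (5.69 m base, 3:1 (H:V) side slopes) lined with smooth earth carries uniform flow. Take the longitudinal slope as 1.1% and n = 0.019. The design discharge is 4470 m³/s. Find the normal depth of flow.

y_n = 8.93 m

Manning's equation rearranged: A R^(2/3) = nQ / (1·√S) = 0.019 × 4470 / (√0.011) = 809.8.
At y = 11.3 m: A R^(2/3) = 1444 — over.
At y = 7.38 m: A R^(2/3) = 510.8 — short.
At y = 8.93 m: A R^(2/3) = 809.8 — matches.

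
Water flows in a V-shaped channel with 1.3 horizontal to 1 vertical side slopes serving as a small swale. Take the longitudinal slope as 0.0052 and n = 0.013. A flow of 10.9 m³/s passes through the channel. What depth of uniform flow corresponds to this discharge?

Manning's equation rearranged: A R^(2/3) = nQ / (1·√S) = 0.013 × 10.9 / (√0.0052) = 1.965.
Trying y = 1.03 m: A R^(2/3) = 0.7589 — low.
Trying y = 1.71 m: A R^(2/3) = 2.933 — high.
Trying y = 1.47 m: A R^(2/3) = 1.96 — ≈ 1.965.

y_n = 1.47 m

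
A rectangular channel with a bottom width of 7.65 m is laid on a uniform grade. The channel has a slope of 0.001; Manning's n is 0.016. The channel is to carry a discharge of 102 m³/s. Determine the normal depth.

Manning's equation rearranged: A R^(2/3) = nQ / (1·√S) = 0.016 × 102 / (√0.001) = 51.61.
Try y = 5.18 m: A R^(2/3) = 67.04 — too large.
Try y = 3.01 m: A R^(2/3) = 32.6 — too small.
Try y = 4.24 m: A R^(2/3) = 51.68 — matches.

y_n = 4.24 m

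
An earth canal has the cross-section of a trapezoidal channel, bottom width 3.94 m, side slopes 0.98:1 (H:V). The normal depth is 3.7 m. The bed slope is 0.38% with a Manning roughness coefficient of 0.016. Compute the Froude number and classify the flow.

supercritical

With bottom width b = 3.94 m and side slope z = 0.98: A = (b + zy)y = (3.94 + 0.98×3.7)×3.7 = 27.99 m²; P = b + 2y√(1+z²) = 3.94 + 2×3.7×1.4 = 14.3 m.
Hydraulic radius R = A/P = 27.99/14.3 = 1.957 m.
V = (1/n) R^(2/3) √S = (1/0.016) × 1.957^(2/3) × √0.0038 = 6.029 m/s. Hydraulic depth D_h = A/T = 27.99/11.19 = 2.501 m.
Froude number Fr = V/√(g·D_h) = 6.029/√(9.81×2.501) = 1.22, which is greater than 1, so the flow is supercritical.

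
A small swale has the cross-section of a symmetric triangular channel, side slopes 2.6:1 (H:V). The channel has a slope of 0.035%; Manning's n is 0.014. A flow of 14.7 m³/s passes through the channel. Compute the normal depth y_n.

y_n = 2.08 m

Manning's equation rearranged: A R^(2/3) = nQ / (1·√S) = 0.014 × 14.7 / (√0.00035) = 11.
Trying y = 2.26 m: A R^(2/3) = 13.76 — high.
Trying y = 1.48 m: A R^(2/3) = 4.45 — low.
Trying y = 2.08 m: A R^(2/3) = 11.03 — close enough.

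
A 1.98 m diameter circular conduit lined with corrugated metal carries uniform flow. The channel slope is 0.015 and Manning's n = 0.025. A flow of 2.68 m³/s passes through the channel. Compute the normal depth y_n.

y_n = 0.722 m

Manning's equation rearranged: A R^(2/3) = nQ / (1·√S) = 0.025 × 2.68 / (√0.015) = 0.5471.
Try y = 0.602 m: A R^(2/3) = 0.3872 — too small.
Try y = 0.858 m: A R^(2/3) = 0.7505 — too large.
Try y = 0.722 m: A R^(2/3) = 0.5471 — matches.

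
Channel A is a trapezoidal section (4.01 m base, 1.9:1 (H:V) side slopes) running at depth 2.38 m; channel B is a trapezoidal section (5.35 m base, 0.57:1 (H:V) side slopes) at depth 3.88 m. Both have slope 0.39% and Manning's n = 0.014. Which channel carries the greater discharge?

channel B

Channel A: With bottom width b = 4.01 m and side slope z = 1.9: A = (b + zy)y = (4.01 + 1.9×2.38)×2.38 = 20.31 m²; P = b + 2y√(1+z²) = 4.01 + 2×2.38×2.147 = 14.23 m. Hydraulic radius R = A/P = 20.31/14.23 = 1.427 m. Q_A = (1/0.014)·20.31·1.427^(2/3)·√0.0039 = 114.8 m³/s.
Channel B: With bottom width b = 5.35 m and side slope z = 0.57: A = (b + zy)y = (5.35 + 0.57×3.88)×3.88 = 29.34 m²; P = b + 2y√(1+z²) = 5.35 + 2×3.88×1.151 = 14.28 m. Hydraulic radius R = A/P = 29.34/14.28 = 2.054 m. Q_B = (1/0.014)·29.34·2.054^(2/3)·√0.0039 = 211.5 m³/s.
Q_A = 114.8 m³/s vs Q_B = 211.5 m³/s, so channel B carries more.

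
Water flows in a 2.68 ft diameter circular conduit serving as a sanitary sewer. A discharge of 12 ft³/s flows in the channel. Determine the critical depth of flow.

At critical depth, Q² T / (g A³) = 1, i.e. A³/T = Q²/g = 12²/32.2 = 4.472.
At y = 1.29 ft: A³/T = 7.24 — high.
At y = 0.854 ft: A³/T = 1.483 — low.
At y = 1.14 ft: A³/T = 4.511 — close enough.

y_c = 1.14 ft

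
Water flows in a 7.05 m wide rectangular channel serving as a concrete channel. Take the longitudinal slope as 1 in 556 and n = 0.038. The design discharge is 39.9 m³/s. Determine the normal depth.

y_n = 3.49 m

Manning's equation rearranged: A R^(2/3) = nQ / (1·√S) = 0.038 × 39.9 / (√0.001799) = 35.75.
Try y = 3.89 m: A R^(2/3) = 41.32 — high.
Try y = 2.5 m: A R^(2/3) = 22.71 — low.
Try y = 3.49 m: A R^(2/3) = 35.78 — matches.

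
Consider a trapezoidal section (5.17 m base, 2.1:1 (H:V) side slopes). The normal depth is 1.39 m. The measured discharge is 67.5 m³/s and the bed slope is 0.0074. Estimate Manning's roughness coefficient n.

With bottom width b = 5.17 m and side slope z = 2.1: A = (b + zy)y = (5.17 + 2.1×1.39)×1.39 = 11.24 m²; P = b + 2y√(1+z²) = 5.17 + 2×1.39×2.326 = 11.64 m.
Hydraulic radius R = A/P = 11.24/11.64 = 0.9663 m.
Rearranging Manning's equation: n = (1/Q) A R^(2/3) S^(1/2) = (1/67.5) × 11.24 × 0.9663^(2/3) × √0.0074 = 0.014.

n = 0.014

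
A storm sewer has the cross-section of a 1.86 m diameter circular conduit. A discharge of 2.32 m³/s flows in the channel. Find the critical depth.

y_c = 0.735 m

At critical depth, Q² T / (g A³) = 1, i.e. A³/T = Q²/g = 2.32²/9.81 = 0.5487.
Trying y = 0.616 m: A³/T = 0.2772 — low.
Trying y = 0.852 m: A³/T = 0.9645 — high.
Trying y = 0.735 m: A³/T = 0.5475 — matches.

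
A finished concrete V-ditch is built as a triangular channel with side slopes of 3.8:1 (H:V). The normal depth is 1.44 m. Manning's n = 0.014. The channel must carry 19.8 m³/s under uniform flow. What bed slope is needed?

For a triangular section with side slope z = 3.8: A = zy² = 3.8×1.44² = 7.88 m²; P = 2y√(1+z²) = 2×1.44×3.929 = 11.32 m.
Hydraulic radius R = A/P = 7.88/11.32 = 0.6963 m.
From Manning's equation, S = [nQ / (1 A R^(2/3))]² = [0.014 × 19.8 / (1 × 7.88 × 0.6963^(2/3))]² = 0.00201.

S = 0.00201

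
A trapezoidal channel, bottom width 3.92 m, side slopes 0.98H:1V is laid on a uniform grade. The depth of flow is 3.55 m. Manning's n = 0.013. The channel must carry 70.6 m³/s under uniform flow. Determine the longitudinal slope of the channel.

S = 0.000521

With bottom width b = 3.92 m and side slope z = 0.98: A = (b + zy)y = (3.92 + 0.98×3.55)×3.55 = 26.27 m²; P = b + 2y√(1+z²) = 3.92 + 2×3.55×1.4 = 13.86 m.
Hydraulic radius R = A/P = 26.27/13.86 = 1.895 m.
From Manning's equation, S = [nQ / (1 A R^(2/3))]² = [0.013 × 70.6 / (1 × 26.27 × 1.895^(2/3))]² = 0.000521.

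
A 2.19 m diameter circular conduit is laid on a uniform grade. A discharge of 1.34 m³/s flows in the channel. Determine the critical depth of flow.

y_c = 0.528 m

At critical depth, Q² T / (g A³) = 1, i.e. A³/T = Q²/g = 1.34²/9.81 = 0.183.
Try y = 0.422 m: A³/T = 0.0761 — short.
Try y = 0.528 m: A³/T = 0.1828 — matches.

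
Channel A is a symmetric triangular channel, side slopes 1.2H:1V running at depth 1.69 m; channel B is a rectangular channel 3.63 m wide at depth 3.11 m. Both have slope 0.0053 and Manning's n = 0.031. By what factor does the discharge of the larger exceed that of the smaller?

Channel A: For a triangular section with side slope z = 1.2: A = zy² = 1.2×1.69² = 3.427 m²; P = 2y√(1+z²) = 2×1.69×1.562 = 5.28 m. Hydraulic radius R = A/P = 3.427/5.28 = 0.6491 m. Q_A = (1/0.031)·3.427·0.6491^(2/3)·√0.0053 = 6.034 m³/s.
Channel B: Flow area A = b·y = 3.63 × 3.11 = 11.29 m². Wetted perimeter P = b + 2y = 3.63 + 2×3.11 = 9.85 m. Hydraulic radius R = A/P = 11.29/9.85 = 1.146 m. Q_B = (1/0.031)·11.29·1.146^(2/3)·√0.0053 = 29.04 m³/s.
The larger discharge is 29.04 m³/s and the smaller is 6.034 m³/s; the ratio is 4.81.

4.81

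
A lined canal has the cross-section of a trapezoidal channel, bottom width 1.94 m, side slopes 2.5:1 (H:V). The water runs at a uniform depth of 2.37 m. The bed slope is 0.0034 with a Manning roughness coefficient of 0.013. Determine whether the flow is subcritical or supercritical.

With bottom width b = 1.94 m and side slope z = 2.5: A = (b + zy)y = (1.94 + 2.5×2.37)×2.37 = 18.64 m²; P = b + 2y√(1+z²) = 1.94 + 2×2.37×2.693 = 14.7 m.
Hydraulic radius R = A/P = 18.64/14.7 = 1.268 m.
V = (1/n) R^(2/3) √S = (1/0.013) × 1.268^(2/3) × √0.0034 = 5.254 m/s. Hydraulic depth D_h = A/T = 18.64/13.79 = 1.352 m.
Froude number Fr = V/√(g·D_h) = 5.254/√(9.81×1.352) = 1.44, which is greater than 1, so the flow is supercritical.

supercritical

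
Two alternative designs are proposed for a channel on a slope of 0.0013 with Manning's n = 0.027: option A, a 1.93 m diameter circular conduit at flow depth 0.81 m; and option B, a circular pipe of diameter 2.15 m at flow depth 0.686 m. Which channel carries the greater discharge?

channel A

Channel A: For a circular section of diameter D = 1.93 m at depth y = 0.81 m, the central angle is θ = 2 arccos(1 − 2y/D) = 2.819 rad. Then A = (D²/8)(θ − sin θ) = 1.165 m² and P = Dθ/2 = 2.72 m. Hydraulic radius R = A/P = 1.165/2.72 = 0.4282 m. Q_A = (1/0.027)·1.165·0.4282^(2/3)·√0.0013 = 0.8838 m³/s.
Channel B: For a circular section of diameter D = 2.15 m at depth y = 0.686 m, the central angle is θ = 2 arccos(1 − 2y/D) = 2.401 rad. Then A = (D²/8)(θ − sin θ) = 0.9975 m² and P = Dθ/2 = 2.581 m. Hydraulic radius R = A/P = 0.9975/2.581 = 0.3865 m. Q_B = (1/0.027)·0.9975·0.3865^(2/3)·√0.0013 = 0.7068 m³/s.
Q_A = 0.8838 m³/s vs Q_B = 0.7068 m³/s, so channel A carries more.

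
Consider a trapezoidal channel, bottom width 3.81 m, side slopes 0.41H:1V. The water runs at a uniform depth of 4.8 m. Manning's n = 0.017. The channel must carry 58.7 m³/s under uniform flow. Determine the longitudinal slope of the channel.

With bottom width b = 3.81 m and side slope z = 0.41: A = (b + zy)y = (3.81 + 0.41×4.8)×4.8 = 27.73 m²; P = b + 2y√(1+z²) = 3.81 + 2×4.8×1.081 = 14.19 m.
Hydraulic radius R = A/P = 27.73/14.19 = 1.955 m.
From Manning's equation, S = [nQ / (1 A R^(2/3))]² = [0.017 × 58.7 / (1 × 27.73 × 1.955^(2/3))]² = 0.00053.

S = 0.00053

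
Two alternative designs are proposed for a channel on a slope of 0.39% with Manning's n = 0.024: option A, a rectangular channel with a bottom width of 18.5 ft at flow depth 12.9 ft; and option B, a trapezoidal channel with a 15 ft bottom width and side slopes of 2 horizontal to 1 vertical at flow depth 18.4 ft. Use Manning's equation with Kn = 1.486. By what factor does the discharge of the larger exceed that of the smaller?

5.95

Channel A: Flow area A = b·y = 18.5 × 12.9 = 238.7 ft². Wetted perimeter P = b + 2y = 18.5 + 2×12.9 = 44.3 ft. Hydraulic radius R = A/P = 238.7/44.3 = 5.387 ft. Q_A = (1.486/0.024)·238.7·5.387^(2/3)·√0.0039 = 2836 ft³/s.
Channel B: With bottom width b = 15 ft and side slope z = 2: A = (b + zy)y = (15 + 2×18.4)×18.4 = 953.1 ft²; P = b + 2y√(1+z²) = 15 + 2×18.4×2.236 = 97.29 ft. Hydraulic radius R = A/P = 953.1/97.29 = 9.797 ft. Q_B = (1.486/0.024)·953.1·9.797^(2/3)·√0.0039 = 16870 ft³/s.
The larger discharge is 16870 ft³/s and the smaller is 2836 ft³/s; the ratio is 5.95.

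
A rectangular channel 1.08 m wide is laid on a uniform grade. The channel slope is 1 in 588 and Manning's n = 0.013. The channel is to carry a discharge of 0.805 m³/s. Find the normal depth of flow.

Manning's equation rearranged: A R^(2/3) = nQ / (1·√S) = 0.013 × 0.805 / (√0.001701) = 0.2538.
Trying y = 0.632 m: A R^(2/3) = 0.2999 — high.
Trying y = 0.396 m: A R^(2/3) = 0.1598 — low.
Trying y = 0.557 m: A R^(2/3) = 0.2539 — matches.

y_n = 0.557 m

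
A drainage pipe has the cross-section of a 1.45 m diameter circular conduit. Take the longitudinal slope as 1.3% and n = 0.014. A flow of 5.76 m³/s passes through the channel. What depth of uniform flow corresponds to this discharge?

y_n = 1.02 m

Manning's equation rearranged: A R^(2/3) = nQ / (1·√S) = 0.014 × 5.76 / (√0.013) = 0.7073.
Trying y = 0.703 m: A R^(2/3) = 0.3982 — too small.
Trying y = 1.17 m: A R^(2/3) = 0.8274 — too large.
Trying y = 1.02 m: A R^(2/3) = 0.7074 — close enough.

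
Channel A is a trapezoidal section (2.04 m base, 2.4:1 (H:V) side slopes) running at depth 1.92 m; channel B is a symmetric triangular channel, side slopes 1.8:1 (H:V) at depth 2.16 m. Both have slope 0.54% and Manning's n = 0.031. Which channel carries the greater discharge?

channel A

Channel A: With bottom width b = 2.04 m and side slope z = 2.4: A = (b + zy)y = (2.04 + 2.4×1.92)×1.92 = 12.76 m²; P = b + 2y√(1+z²) = 2.04 + 2×1.92×2.6 = 12.02 m. Hydraulic radius R = A/P = 12.76/12.02 = 1.062 m. Q_A = (1/0.031)·12.76·1.062^(2/3)·√0.0054 = 31.49 m³/s.
Channel B: For a triangular section with side slope z = 1.8: A = zy² = 1.8×2.16² = 8.398 m²; P = 2y√(1+z²) = 2×2.16×2.059 = 8.895 m. Hydraulic radius R = A/P = 8.398/8.895 = 0.9441 m. Q_B = (1/0.031)·8.398·0.9441^(2/3)·√0.0054 = 19.16 m³/s.
Q_A = 31.49 m³/s vs Q_B = 19.16 m³/s, so channel A carries more.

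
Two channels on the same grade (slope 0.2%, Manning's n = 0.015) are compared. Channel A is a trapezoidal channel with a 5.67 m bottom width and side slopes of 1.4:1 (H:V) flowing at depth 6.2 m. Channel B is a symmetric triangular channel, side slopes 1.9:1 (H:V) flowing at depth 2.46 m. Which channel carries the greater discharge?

channel A

Channel A: With bottom width b = 5.67 m and side slope z = 1.4: A = (b + zy)y = (5.67 + 1.4×6.2)×6.2 = 88.97 m²; P = b + 2y√(1+z²) = 5.67 + 2×6.2×1.72 = 27 m. Hydraulic radius R = A/P = 88.97/27 = 3.295 m. Q_A = (1/0.015)·88.97·3.295^(2/3)·√0.002 = 587.3 m³/s.
Channel B: For a triangular section with side slope z = 1.9: A = zy² = 1.9×2.46² = 11.5 m²; P = 2y√(1+z²) = 2×2.46×2.147 = 10.56 m. Hydraulic radius R = A/P = 11.5/10.56 = 1.088 m. Q_B = (1/0.015)·11.5·1.088^(2/3)·√0.002 = 36.27 m³/s.
Q_A = 587.3 m³/s vs Q_B = 36.27 m³/s, so channel A carries more.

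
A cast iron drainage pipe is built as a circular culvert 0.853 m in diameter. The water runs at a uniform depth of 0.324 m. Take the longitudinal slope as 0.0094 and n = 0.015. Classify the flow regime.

supercritical

For a circular section of diameter D = 0.853 m at depth y = 0.324 m, the central angle is θ = 2 arccos(1 − 2y/D) = 2.656 rad. Then A = (D²/8)(θ − sin θ) = 0.1991 m² and P = Dθ/2 = 1.133 m.
Hydraulic radius R = A/P = 0.1991/1.133 = 0.1758 m.
V = (1/n) R^(2/3) √S = (1/0.015) × 0.1758^(2/3) × √0.0094 = 2.028 m/s. Hydraulic depth D_h = A/T = 0.1991/0.828 = 0.2405 m.
Froude number Fr = V/√(g·D_h) = 2.028/√(9.81×0.2405) = 1.32, which is greater than 1, so the flow is supercritical.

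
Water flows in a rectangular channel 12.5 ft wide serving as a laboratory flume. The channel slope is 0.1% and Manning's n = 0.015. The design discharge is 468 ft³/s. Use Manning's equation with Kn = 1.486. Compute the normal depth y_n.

Manning's equation rearranged: A R^(2/3) = nQ / (1.486·√S) = 0.015 × 468 / (1.486 × √0.001) = 149.4.
Try y = 6.6 ft: A R^(2/3) = 179.5 — over.
Try y = 5.75 ft: A R^(2/3) = 149.3 — ≈ 149.4.

y_n = 5.75 ft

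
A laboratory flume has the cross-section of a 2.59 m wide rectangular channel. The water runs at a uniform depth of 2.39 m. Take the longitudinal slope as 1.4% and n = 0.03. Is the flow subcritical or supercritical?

Flow area A = b·y = 2.59 × 2.39 = 6.19 m². Wetted perimeter P = b + 2y = 2.59 + 2×2.39 = 7.37 m.
Hydraulic radius R = A/P = 6.19/7.37 = 0.8399 m.
V = (1/n) R^(2/3) √S = (1/0.03) × 0.8399^(2/3) × √0.014 = 3.511 m/s. Hydraulic depth D_h = A/T = 6.19/2.59 = 2.39 m.
Froude number Fr = V/√(g·D_h) = 3.511/√(9.81×2.39) = 0.725, which is less than 1, so the flow is subcritical.

subcritical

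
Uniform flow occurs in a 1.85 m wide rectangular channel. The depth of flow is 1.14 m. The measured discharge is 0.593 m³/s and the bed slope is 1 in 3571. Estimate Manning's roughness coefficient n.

n = 0.038

Flow area A = b·y = 1.85 × 1.14 = 2.109 m². Wetted perimeter P = b + 2y = 1.85 + 2×1.14 = 4.13 m.
Hydraulic radius R = A/P = 2.109/4.13 = 0.5107 m.
Rearranging Manning's equation: n = (1/Q) A R^(2/3) S^(1/2) = (1/0.593) × 2.109 × 0.5107^(2/3) × √0.00028 = 0.038.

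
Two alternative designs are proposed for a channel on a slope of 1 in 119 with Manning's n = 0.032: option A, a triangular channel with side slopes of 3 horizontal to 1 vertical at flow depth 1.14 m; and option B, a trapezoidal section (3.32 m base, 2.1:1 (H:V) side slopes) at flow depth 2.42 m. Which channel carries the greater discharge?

Channel A: For a triangular section with side slope z = 3: A = zy² = 3×1.14² = 3.899 m²; P = 2y√(1+z²) = 2×1.14×3.162 = 7.21 m. Hydraulic radius R = A/P = 3.899/7.21 = 0.5407 m. Q_A = (1/0.032)·3.899·0.5407^(2/3)·√0.008403 = 7.413 m³/s.
Channel B: With bottom width b = 3.32 m and side slope z = 2.1: A = (b + zy)y = (3.32 + 2.1×2.42)×2.42 = 20.33 m²; P = b + 2y√(1+z²) = 3.32 + 2×2.42×2.326 = 14.58 m. Hydraulic radius R = A/P = 20.33/14.58 = 1.395 m. Q_B = (1/0.032)·20.33·1.395^(2/3)·√0.008403 = 72.71 m³/s.
Q_A = 7.413 m³/s vs Q_B = 72.71 m³/s, so channel B carries more.

channel B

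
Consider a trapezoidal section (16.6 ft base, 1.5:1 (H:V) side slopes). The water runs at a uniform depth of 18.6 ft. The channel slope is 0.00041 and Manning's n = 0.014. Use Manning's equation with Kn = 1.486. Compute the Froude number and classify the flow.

subcritical

With bottom width b = 16.6 ft and side slope z = 1.5: A = (b + zy)y = (16.6 + 1.5×18.6)×18.6 = 827.7 ft²; P = b + 2y√(1+z²) = 16.6 + 2×18.6×1.803 = 83.66 ft.
Hydraulic radius R = A/P = 827.7/83.66 = 9.893 ft.
V = (1.486/n) R^(2/3) √S = (1.486/0.014) × 9.893^(2/3) × √0.00041 = 9.905 ft/s. Hydraulic depth D_h = A/T = 827.7/72.4 = 11.43 ft.
Froude number Fr = V/√(g·D_h) = 9.905/√(32.2×11.43) = 0.516, which is less than 1, so the flow is subcritical.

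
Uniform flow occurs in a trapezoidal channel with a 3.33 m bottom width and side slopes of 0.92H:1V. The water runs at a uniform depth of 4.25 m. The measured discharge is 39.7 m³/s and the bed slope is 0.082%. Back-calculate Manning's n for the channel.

With bottom width b = 3.33 m and side slope z = 0.92: A = (b + zy)y = (3.33 + 0.92×4.25)×4.25 = 30.77 m²; P = b + 2y√(1+z²) = 3.33 + 2×4.25×1.359 = 14.88 m.
Hydraulic radius R = A/P = 30.77/14.88 = 2.068 m.
Rearranging Manning's equation: n = (1/Q) A R^(2/3) S^(1/2) = (1/39.7) × 30.77 × 2.068^(2/3) × √0.00082 = 0.036.

n = 0.036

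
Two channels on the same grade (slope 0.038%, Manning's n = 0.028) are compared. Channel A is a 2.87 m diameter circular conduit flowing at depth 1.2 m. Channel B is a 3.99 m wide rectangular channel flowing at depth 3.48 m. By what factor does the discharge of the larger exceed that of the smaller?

8.59

Channel A: For a circular section of diameter D = 2.87 m at depth y = 1.2 m, the central angle is θ = 2 arccos(1 − 2y/D) = 2.813 rad. Then A = (D²/8)(θ − sin θ) = 2.563 m² and P = Dθ/2 = 4.036 m. Hydraulic radius R = A/P = 2.563/4.036 = 0.6351 m. Q_A = (1/0.028)·2.563·0.6351^(2/3)·√0.00038 = 1.318 m³/s.
Channel B: Flow area A = b·y = 3.99 × 3.48 = 13.89 m². Wetted perimeter P = b + 2y = 3.99 + 2×3.48 = 10.95 m. Hydraulic radius R = A/P = 13.89/10.95 = 1.268 m. Q_B = (1/0.028)·13.89·1.268^(2/3)·√0.00038 = 11.33 m³/s.
The larger discharge is 11.33 m³/s and the smaller is 1.318 m³/s; the ratio is 8.59.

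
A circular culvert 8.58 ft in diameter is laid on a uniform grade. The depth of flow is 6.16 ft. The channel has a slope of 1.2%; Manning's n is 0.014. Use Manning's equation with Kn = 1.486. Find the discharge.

Q = 967 ft³/s

For a circular section of diameter D = 8.58 ft at depth y = 6.16 ft, the central angle is θ = 2 arccos(1 − 2y/D) = 4.044 rad. Then A = (D²/8)(θ − sin θ) = 44.43 ft² and P = Dθ/2 = 17.35 ft.
Hydraulic radius R = A/P = 44.43/17.35 = 2.561 ft.
Manning's equation: Q = (1.486/n) A R^(2/3) S^(1/2) = (1.486/0.014) × 44.43 × 2.561^(2/3) × 0.012^(1/2) = 967 ft³/s.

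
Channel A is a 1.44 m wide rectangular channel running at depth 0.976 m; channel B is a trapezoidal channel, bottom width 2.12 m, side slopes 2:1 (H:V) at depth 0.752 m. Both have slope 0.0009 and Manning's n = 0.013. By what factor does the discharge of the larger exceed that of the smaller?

Channel A: Flow area A = b·y = 1.44 × 0.976 = 1.405 m². Wetted perimeter P = b + 2y = 1.44 + 2×0.976 = 3.392 m. Hydraulic radius R = A/P = 1.405/3.392 = 0.4143 m. Q_A = (1/0.013)·1.405·0.4143^(2/3)·√0.0009 = 1.803 m³/s.
Channel B: With bottom width b = 2.12 m and side slope z = 2: A = (b + zy)y = (2.12 + 2×0.752)×0.752 = 2.725 m²; P = b + 2y√(1+z²) = 2.12 + 2×0.752×2.236 = 5.483 m. Hydraulic radius R = A/P = 2.725/5.483 = 0.497 m. Q_B = (1/0.013)·2.725·0.497^(2/3)·√0.0009 = 3.946 m³/s.
The larger discharge is 3.946 m³/s and the smaller is 1.803 m³/s; the ratio is 2.19.

2.19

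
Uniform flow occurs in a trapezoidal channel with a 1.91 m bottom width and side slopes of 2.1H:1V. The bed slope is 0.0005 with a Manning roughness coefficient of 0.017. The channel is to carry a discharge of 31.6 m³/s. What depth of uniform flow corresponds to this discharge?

Manning's equation rearranged: A R^(2/3) = nQ / (1·√S) = 0.017 × 31.6 / (√0.0005) = 24.02.
Trying y = 3.02 m: A R^(2/3) = 33.54 — over.
Trying y = 2.62 m: A R^(2/3) = 24.04 — ≈ 24.02.

y_n = 2.62 m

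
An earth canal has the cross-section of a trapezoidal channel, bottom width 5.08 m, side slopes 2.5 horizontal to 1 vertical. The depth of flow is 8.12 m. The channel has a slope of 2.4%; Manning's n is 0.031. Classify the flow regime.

supercritical

With bottom width b = 5.08 m and side slope z = 2.5: A = (b + zy)y = (5.08 + 2.5×8.12)×8.12 = 206.1 m²; P = b + 2y√(1+z²) = 5.08 + 2×8.12×2.693 = 48.81 m.
Hydraulic radius R = A/P = 206.1/48.81 = 4.222 m.
V = (1/n) R^(2/3) √S = (1/0.031) × 4.222^(2/3) × √0.024 = 13.06 m/s. Hydraulic depth D_h = A/T = 206.1/45.68 = 4.512 m.
Froude number Fr = V/√(g·D_h) = 13.06/√(9.81×4.512) = 1.96, which is greater than 1, so the flow is supercritical.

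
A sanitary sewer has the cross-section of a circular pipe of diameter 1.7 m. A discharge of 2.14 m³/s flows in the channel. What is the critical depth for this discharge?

At critical depth, Q² T / (g A³) = 1, i.e. A³/T = Q²/g = 2.14²/9.81 = 0.4668.
At y = 0.875 m: A³/T = 0.9605 — over.
At y = 0.499 m: A³/T = 0.1108 — short.
At y = 0.725 m: A³/T = 0.4679 — ≈ 0.4668.

y_c = 0.725 m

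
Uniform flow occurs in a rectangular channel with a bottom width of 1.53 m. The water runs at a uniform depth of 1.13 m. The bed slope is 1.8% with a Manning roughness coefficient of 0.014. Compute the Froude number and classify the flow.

Flow area A = b·y = 1.53 × 1.13 = 1.729 m². Wetted perimeter P = b + 2y = 1.53 + 2×1.13 = 3.79 m.
Hydraulic radius R = A/P = 1.729/3.79 = 0.4562 m.
V = (1/n) R^(2/3) √S = (1/0.014) × 0.4562^(2/3) × √0.018 = 5.679 m/s. Hydraulic depth D_h = A/T = 1.729/1.53 = 1.13 m.
Froude number Fr = V/√(g·D_h) = 5.679/√(9.81×1.13) = 1.71, which is greater than 1, so the flow is supercritical.

supercritical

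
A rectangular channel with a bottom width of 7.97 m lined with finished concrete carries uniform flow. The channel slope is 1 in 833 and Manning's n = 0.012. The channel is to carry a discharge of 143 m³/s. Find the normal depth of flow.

y_n = 3.94 m

Manning's equation rearranged: A R^(2/3) = nQ / (1·√S) = 0.012 × 143 / (√0.0012) = 49.53.
Try y = 4.55 m: A R^(2/3) = 59.93 — high.
Try y = 3.94 m: A R^(2/3) = 49.53 — close enough.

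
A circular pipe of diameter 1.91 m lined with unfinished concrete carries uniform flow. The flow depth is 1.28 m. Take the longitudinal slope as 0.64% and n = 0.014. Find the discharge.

For a circular section of diameter D = 1.91 m at depth y = 1.28 m, the central angle is θ = 2 arccos(1 − 2y/D) = 3.836 rad. Then A = (D²/8)(θ − sin θ) = 2.041 m² and P = Dθ/2 = 3.663 m.
Hydraulic radius R = A/P = 2.041/3.663 = 0.5572 m.
Manning's equation: Q = (1/n) A R^(2/3) S^(1/2) = (1/0.014) × 2.041 × 0.5572^(2/3) × 0.0064^(1/2) = 7.9 m³/s.

Q = 7.9 m³/s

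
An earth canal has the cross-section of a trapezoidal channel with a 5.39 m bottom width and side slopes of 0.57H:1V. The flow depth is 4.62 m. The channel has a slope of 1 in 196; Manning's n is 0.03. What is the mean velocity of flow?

V = 4.16 m/s

With bottom width b = 5.39 m and side slope z = 0.57: A = (b + zy)y = (5.39 + 0.57×4.62)×4.62 = 37.07 m²; P = b + 2y√(1+z²) = 5.39 + 2×4.62×1.151 = 16.03 m.
Hydraulic radius R = A/P = 37.07/16.03 = 2.313 m.
From Manning's equation, V = (1/n) R^(2/3) S^(1/2) = (1/0.03) × 2.313^(2/3) × 0.005102^(1/2) = 4.16 m/s.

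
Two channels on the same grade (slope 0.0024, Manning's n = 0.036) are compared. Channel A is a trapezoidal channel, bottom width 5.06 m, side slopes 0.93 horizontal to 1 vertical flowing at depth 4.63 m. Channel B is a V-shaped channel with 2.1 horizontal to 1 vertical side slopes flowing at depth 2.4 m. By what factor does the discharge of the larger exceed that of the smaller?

6.17

Channel A: With bottom width b = 5.06 m and side slope z = 0.93: A = (b + zy)y = (5.06 + 0.93×4.63)×4.63 = 43.36 m²; P = b + 2y√(1+z²) = 5.06 + 2×4.63×1.366 = 17.71 m. Hydraulic radius R = A/P = 43.36/17.71 = 2.449 m. Q_A = (1/0.036)·43.36·2.449^(2/3)·√0.0024 = 107.2 m³/s.
Channel B: For a triangular section with side slope z = 2.1: A = zy² = 2.1×2.4² = 12.1 m²; P = 2y√(1+z²) = 2×2.4×2.326 = 11.16 m. Hydraulic radius R = A/P = 12.1/11.16 = 1.083 m. Q_B = (1/0.036)·12.1·1.083^(2/3)·√0.0024 = 17.36 m³/s.
The larger discharge is 107.2 m³/s and the smaller is 17.36 m³/s; the ratio is 6.17.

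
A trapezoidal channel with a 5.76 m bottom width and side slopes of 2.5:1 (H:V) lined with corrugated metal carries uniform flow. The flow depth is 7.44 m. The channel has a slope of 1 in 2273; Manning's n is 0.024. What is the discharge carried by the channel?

With bottom width b = 5.76 m and side slope z = 2.5: A = (b + zy)y = (5.76 + 2.5×7.44)×7.44 = 181.2 m²; P = b + 2y√(1+z²) = 5.76 + 2×7.44×2.693 = 45.83 m.
Hydraulic radius R = A/P = 181.2/45.83 = 3.955 m.
Manning's equation: Q = (1/n) A R^(2/3) S^(1/2) = (1/0.024) × 181.2 × 3.955^(2/3) × 0.0004399^(1/2) = 396 m³/s.

Q = 396 m³/s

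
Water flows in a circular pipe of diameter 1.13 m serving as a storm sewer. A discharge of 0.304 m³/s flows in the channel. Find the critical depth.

y_c = 0.298 m

At critical depth, Q² T / (g A³) = 1, i.e. A³/T = Q²/g = 0.304²/9.81 = 0.009421.
At y = 0.205 m: A³/T = 0.002197 — short.
At y = 0.327 m: A³/T = 0.0136 — over.
At y = 0.298 m: A³/T = 0.009482 — close enough.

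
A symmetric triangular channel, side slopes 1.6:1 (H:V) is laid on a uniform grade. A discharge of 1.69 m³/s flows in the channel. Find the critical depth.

y_c = 0.744 m

At critical depth, Q² T / (g A³) = 1, i.e. A³/T = Q²/g = 1.69²/9.81 = 0.2911.
At y = 0.932 m: A³/T = 0.9001 — high.
At y = 0.595 m: A³/T = 0.09545 — low.
At y = 0.744 m: A³/T = 0.2918 — matches.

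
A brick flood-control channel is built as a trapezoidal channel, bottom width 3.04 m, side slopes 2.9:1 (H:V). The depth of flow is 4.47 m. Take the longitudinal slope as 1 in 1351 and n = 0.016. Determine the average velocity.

V = 3 m/s

With bottom width b = 3.04 m and side slope z = 2.9: A = (b + zy)y = (3.04 + 2.9×4.47)×4.47 = 71.53 m²; P = b + 2y√(1+z²) = 3.04 + 2×4.47×3.068 = 30.46 m.
Hydraulic radius R = A/P = 71.53/30.46 = 2.348 m.
From Manning's equation, V = (1/n) R^(2/3) S^(1/2) = (1/0.016) × 2.348^(2/3) × 0.0007402^(1/2) = 3 m/s.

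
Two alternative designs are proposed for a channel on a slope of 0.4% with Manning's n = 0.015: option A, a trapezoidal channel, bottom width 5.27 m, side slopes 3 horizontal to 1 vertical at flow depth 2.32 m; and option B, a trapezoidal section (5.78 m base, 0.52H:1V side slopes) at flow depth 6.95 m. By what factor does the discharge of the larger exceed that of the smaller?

3.82

Channel A: With bottom width b = 5.27 m and side slope z = 3: A = (b + zy)y = (5.27 + 3×2.32)×2.32 = 28.37 m²; P = b + 2y√(1+z²) = 5.27 + 2×2.32×3.162 = 19.94 m. Hydraulic radius R = A/P = 28.37/19.94 = 1.423 m. Q_A = (1/0.015)·28.37·1.423^(2/3)·√0.004 = 151.3 m³/s.
Channel B: With bottom width b = 5.78 m and side slope z = 0.52: A = (b + zy)y = (5.78 + 0.52×6.95)×6.95 = 65.29 m²; P = b + 2y√(1+z²) = 5.78 + 2×6.95×1.127 = 21.45 m. Hydraulic radius R = A/P = 65.29/21.45 = 3.044 m. Q_B = (1/0.015)·65.29·3.044^(2/3)·√0.004 = 578.2 m³/s.
The larger discharge is 578.2 m³/s and the smaller is 151.3 m³/s; the ratio is 3.82.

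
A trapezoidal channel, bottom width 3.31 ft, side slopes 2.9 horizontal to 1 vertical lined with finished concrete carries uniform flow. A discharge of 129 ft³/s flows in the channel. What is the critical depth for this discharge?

y_c = 2.12 ft

At critical depth, Q² T / (g A³) = 1, i.e. A³/T = Q²/g = 129²/32.2 = 516.8.
Trying y = 1.69 ft: A³/T = 203.8 — short.
Trying y = 2.12 ft: A³/T = 516.6 — matches.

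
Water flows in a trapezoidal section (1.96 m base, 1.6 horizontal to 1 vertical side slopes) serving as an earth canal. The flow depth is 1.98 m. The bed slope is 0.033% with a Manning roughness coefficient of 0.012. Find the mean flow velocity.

V = 1.59 m/s

With bottom width b = 1.96 m and side slope z = 1.6: A = (b + zy)y = (1.96 + 1.6×1.98)×1.98 = 10.15 m²; P = b + 2y√(1+z²) = 1.96 + 2×1.98×1.887 = 9.432 m.
Hydraulic radius R = A/P = 10.15/9.432 = 1.077 m.
From Manning's equation, V = (1/n) R^(2/3) S^(1/2) = (1/0.012) × 1.077^(2/3) × 0.00033^(1/2) = 1.59 m/s.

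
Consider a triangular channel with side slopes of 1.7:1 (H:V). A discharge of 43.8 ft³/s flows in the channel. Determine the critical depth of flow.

At critical depth, Q² T / (g A³) = 1, i.e. A³/T = Q²/g = 43.8²/32.2 = 59.58.
Trying y = 1.74 ft: A³/T = 23.05 — low.
Trying y = 2.44 ft: A³/T = 125 — high.
Trying y = 2.1 ft: A³/T = 59.02 — matches.

y_c = 2.1 ft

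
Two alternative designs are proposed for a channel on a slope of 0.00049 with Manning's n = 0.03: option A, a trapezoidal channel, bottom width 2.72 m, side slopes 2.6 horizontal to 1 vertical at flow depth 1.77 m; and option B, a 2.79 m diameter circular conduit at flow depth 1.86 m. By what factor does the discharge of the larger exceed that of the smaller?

3.51

Channel A: With bottom width b = 2.72 m and side slope z = 2.6: A = (b + zy)y = (2.72 + 2.6×1.77)×1.77 = 12.96 m²; P = b + 2y√(1+z²) = 2.72 + 2×1.77×2.786 = 12.58 m. Hydraulic radius R = A/P = 12.96/12.58 = 1.03 m. Q_A = (1/0.03)·12.96·1.03^(2/3)·√0.00049 = 9.754 m³/s.
Channel B: For a circular section of diameter D = 2.79 m at depth y = 1.86 m, the central angle is θ = 2 arccos(1 − 2y/D) = 3.821 rad. Then A = (D²/8)(θ − sin θ) = 4.33 m² and P = Dθ/2 = 5.331 m. Hydraulic radius R = A/P = 4.33/5.331 = 0.8122 m. Q_B = (1/0.03)·4.33·0.8122^(2/3)·√0.00049 = 2.781 m³/s.
The larger discharge is 9.754 m³/s and the smaller is 2.781 m³/s; the ratio is 3.51.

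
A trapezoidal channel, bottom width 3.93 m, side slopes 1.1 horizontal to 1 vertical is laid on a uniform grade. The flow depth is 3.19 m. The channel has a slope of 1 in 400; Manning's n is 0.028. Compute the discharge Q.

With bottom width b = 3.93 m and side slope z = 1.1: A = (b + zy)y = (3.93 + 1.1×3.19)×3.19 = 23.73 m²; P = b + 2y√(1+z²) = 3.93 + 2×3.19×1.487 = 13.41 m.
Hydraulic radius R = A/P = 23.73/13.41 = 1.769 m.
Manning's equation: Q = (1/n) A R^(2/3) S^(1/2) = (1/0.028) × 23.73 × 1.769^(2/3) × 0.0025^(1/2) = 62 m³/s.

Q = 62 m³/s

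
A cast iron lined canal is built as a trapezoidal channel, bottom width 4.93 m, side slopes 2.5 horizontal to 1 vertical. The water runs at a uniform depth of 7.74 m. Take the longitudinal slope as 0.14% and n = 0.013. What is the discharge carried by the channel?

Q = 1370 m³/s

With bottom width b = 4.93 m and side slope z = 2.5: A = (b + zy)y = (4.93 + 2.5×7.74)×7.74 = 187.9 m²; P = b + 2y√(1+z²) = 4.93 + 2×7.74×2.693 = 46.61 m.
Hydraulic radius R = A/P = 187.9/46.61 = 4.032 m.
Manning's equation: Q = (1/n) A R^(2/3) S^(1/2) = (1/0.013) × 187.9 × 4.032^(2/3) × 0.0014^(1/2) = 1370 m³/s.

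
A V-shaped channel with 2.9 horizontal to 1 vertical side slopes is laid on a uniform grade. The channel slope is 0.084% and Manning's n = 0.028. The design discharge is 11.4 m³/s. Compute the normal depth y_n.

y_n = 1.99 m

Manning's equation rearranged: A R^(2/3) = nQ / (1·√S) = 0.028 × 11.4 / (√0.00084) = 11.01.
At y = 1.47 m: A R^(2/3) = 4.916 — low.
At y = 2.4 m: A R^(2/3) = 18.17 — high.
At y = 1.99 m: A R^(2/3) = 11.03 — ≈ 11.01.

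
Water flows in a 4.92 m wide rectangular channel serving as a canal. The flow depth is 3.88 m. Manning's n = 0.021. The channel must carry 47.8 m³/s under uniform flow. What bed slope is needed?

Flow area A = b·y = 4.92 × 3.88 = 19.09 m². Wetted perimeter P = b + 2y = 4.92 + 2×3.88 = 12.68 m.
Hydraulic radius R = A/P = 19.09/12.68 = 1.505 m.
From Manning's equation, S = [nQ / (1 A R^(2/3))]² = [0.021 × 47.8 / (1 × 19.09 × 1.505^(2/3))]² = 0.0016.

S = 0.0016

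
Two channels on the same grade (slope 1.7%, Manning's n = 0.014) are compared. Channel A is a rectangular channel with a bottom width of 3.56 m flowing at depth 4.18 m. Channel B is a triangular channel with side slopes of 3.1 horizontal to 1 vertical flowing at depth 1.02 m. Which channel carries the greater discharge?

channel A

Channel A: Flow area A = b·y = 3.56 × 4.18 = 14.88 m². Wetted perimeter P = b + 2y = 3.56 + 2×4.18 = 11.92 m. Hydraulic radius R = A/P = 14.88/11.92 = 1.248 m. Q_A = (1/0.014)·14.88·1.248^(2/3)·√0.017 = 160.7 m³/s.
Channel B: For a triangular section with side slope z = 3.1: A = zy² = 3.1×1.02² = 3.225 m²; P = 2y√(1+z²) = 2×1.02×3.257 = 6.645 m. Hydraulic radius R = A/P = 3.225/6.645 = 0.4854 m. Q_B = (1/0.014)·3.225·0.4854^(2/3)·√0.017 = 18.55 m³/s.
Q_A = 160.7 m³/s vs Q_B = 18.55 m³/s, so channel A carries more.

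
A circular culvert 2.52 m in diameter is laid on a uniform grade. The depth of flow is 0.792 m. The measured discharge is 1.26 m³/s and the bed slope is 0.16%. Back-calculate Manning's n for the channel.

n = 0.0249

For a circular section of diameter D = 2.52 m at depth y = 0.792 m, the central angle is θ = 2 arccos(1 − 2y/D) = 2.38 rad. Then A = (D²/8)(θ − sin θ) = 1.342 m² and P = Dθ/2 = 2.999 m.
Hydraulic radius R = A/P = 1.342/2.999 = 0.4475 m.
Rearranging Manning's equation: n = (1/Q) A R^(2/3) S^(1/2) = (1/1.26) × 1.342 × 0.4475^(2/3) × √0.0016 = 0.0249.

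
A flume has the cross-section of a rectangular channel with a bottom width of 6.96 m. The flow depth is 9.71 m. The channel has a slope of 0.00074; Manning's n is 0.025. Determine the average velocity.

Flow area A = b·y = 6.96 × 9.71 = 67.58 m². Wetted perimeter P = b + 2y = 6.96 + 2×9.71 = 26.38 m.
Hydraulic radius R = A/P = 67.58/26.38 = 2.562 m.
From Manning's equation, V = (1/n) R^(2/3) S^(1/2) = (1/0.025) × 2.562^(2/3) × 0.00074^(1/2) = 2.04 m/s.

V = 2.04 m/s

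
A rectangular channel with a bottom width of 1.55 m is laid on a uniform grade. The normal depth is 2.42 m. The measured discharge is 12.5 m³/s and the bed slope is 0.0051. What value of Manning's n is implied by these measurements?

Flow area A = b·y = 1.55 × 2.42 = 3.751 m². Wetted perimeter P = b + 2y = 1.55 + 2×2.42 = 6.39 m.
Hydraulic radius R = A/P = 3.751/6.39 = 0.587 m.
Rearranging Manning's equation: n = (1/Q) A R^(2/3) S^(1/2) = (1/12.5) × 3.751 × 0.587^(2/3) × √0.0051 = 0.015.

n = 0.015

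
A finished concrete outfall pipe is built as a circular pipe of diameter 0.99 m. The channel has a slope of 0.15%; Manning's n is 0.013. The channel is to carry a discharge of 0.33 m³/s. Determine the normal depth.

y_n = 0.414 m

Manning's equation rearranged: A R^(2/3) = nQ / (1·√S) = 0.013 × 0.33 / (√0.0015) = 0.1108.
Trying y = 0.485 m: A R^(2/3) = 0.1465 — over.
Trying y = 0.364 m: A R^(2/3) = 0.08751 — short.
Trying y = 0.414 m: A R^(2/3) = 0.1109 — ≈ 0.1108.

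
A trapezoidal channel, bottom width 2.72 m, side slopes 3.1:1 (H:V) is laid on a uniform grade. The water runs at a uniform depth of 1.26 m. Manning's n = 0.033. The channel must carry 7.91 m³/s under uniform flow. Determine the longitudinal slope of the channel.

With bottom width b = 2.72 m and side slope z = 3.1: A = (b + zy)y = (2.72 + 3.1×1.26)×1.26 = 8.349 m²; P = b + 2y√(1+z²) = 2.72 + 2×1.26×3.257 = 10.93 m.
Hydraulic radius R = A/P = 8.349/10.93 = 0.764 m.
From Manning's equation, S = [nQ / (1 A R^(2/3))]² = [0.033 × 7.91 / (1 × 8.349 × 0.764^(2/3))]² = 0.0014.

S = 0.0014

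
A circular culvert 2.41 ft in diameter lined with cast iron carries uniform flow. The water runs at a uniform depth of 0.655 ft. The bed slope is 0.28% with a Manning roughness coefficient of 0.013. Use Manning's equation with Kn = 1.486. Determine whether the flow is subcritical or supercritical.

For a circular section of diameter D = 2.41 ft at depth y = 0.655 ft, the central angle is θ = 2 arccos(1 − 2y/D) = 2.194 rad. Then A = (D²/8)(θ − sin θ) = 1.003 ft² and P = Dθ/2 = 2.643 ft.
Hydraulic radius R = A/P = 1.003/2.643 = 0.3794 ft.
V = (1.486/n) R^(2/3) √S = (1.486/0.013) × 0.3794^(2/3) × √0.0028 = 3.17 ft/s. Hydraulic depth D_h = A/T = 1.003/2.144 = 0.4677 ft.
Froude number Fr = V/√(g·D_h) = 3.17/√(32.2×0.4677) = 0.817, which is less than 1, so the flow is subcritical.

subcritical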